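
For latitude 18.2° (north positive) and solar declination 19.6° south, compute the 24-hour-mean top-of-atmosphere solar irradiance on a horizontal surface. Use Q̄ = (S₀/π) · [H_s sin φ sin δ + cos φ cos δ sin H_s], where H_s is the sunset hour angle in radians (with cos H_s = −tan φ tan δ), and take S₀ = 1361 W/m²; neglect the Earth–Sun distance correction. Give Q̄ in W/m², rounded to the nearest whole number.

cos H_s = −tan(18.2°) · tan(-19.6°) = 0.1171, so H_s = arccos(0.1171) = 83.28°. In radians, H_s = 1.4535.
H_s sin φ sin δ = 1.4535 × 0.3123 × -0.3355 = -0.1523.
cos φ cos δ sin H_s = 0.9500 × 0.9421 × 0.9931 = 0.8888.
Q̄ = (1361/π) × (-0.1523 + 0.8888) = 433.22 × 0.7365 = 319.07 W/m².

319 W/m²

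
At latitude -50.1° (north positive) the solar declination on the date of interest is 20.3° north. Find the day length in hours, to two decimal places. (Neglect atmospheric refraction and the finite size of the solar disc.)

8.50 hours

cos H_s = −tan(-50.1°) · tan(20.3°) = 0.4424, so H_s = arccos(0.4424) = 63.74°.
Day length = 2 H_s / 15° h⁻¹ = 127.48° / 15 = 8.499 h.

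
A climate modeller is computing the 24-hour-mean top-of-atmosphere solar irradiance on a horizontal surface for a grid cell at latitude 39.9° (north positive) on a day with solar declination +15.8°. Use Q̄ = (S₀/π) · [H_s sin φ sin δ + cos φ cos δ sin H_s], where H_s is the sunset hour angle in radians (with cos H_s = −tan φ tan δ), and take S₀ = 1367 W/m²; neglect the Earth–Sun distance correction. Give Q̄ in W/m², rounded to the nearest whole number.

The sunset hour angle satisfies cos H_s = −tan φ tan δ = -0.2366, giving H_s = 103.69°. In radians, H_s = 1.8097.
H_s sin φ sin δ = 1.8097 × 0.6414 × 0.2723 = 0.3161.
cos φ cos δ sin H_s = 0.7672 × 0.9622 × 0.9716 = 0.7172.
Q̄ = (1367/π) × (0.3161 + 0.7172) = 435.13 × 1.0333 = 449.62 W/m².

450 W/m²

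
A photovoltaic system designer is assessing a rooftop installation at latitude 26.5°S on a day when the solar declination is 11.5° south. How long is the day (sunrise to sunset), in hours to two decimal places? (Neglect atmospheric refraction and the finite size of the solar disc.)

The sunset hour angle satisfies cos H_s = −tan φ tan δ = -0.1014, giving H_s = 95.82°.
Day length = 2 H_s / 15° h⁻¹ = 191.64° / 15 = 12.776 h.

12.78 hours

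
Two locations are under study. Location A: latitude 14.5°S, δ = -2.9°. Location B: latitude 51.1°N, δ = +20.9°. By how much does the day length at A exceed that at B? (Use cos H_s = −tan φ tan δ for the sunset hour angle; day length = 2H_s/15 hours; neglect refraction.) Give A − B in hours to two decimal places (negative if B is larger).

-3.67 h

A: H_s = arccos(−tan -14.5° · tan -2.9°) = 90.75°, so 2H_s/15 = 12.1000 h.
B: H_s = arccos(−tan 51.1° · tan 20.9°) = 118.25°, so 2H_s/15 = 15.7667 h.
A − B = 12.1000 − 15.7667 = -3.6667 h.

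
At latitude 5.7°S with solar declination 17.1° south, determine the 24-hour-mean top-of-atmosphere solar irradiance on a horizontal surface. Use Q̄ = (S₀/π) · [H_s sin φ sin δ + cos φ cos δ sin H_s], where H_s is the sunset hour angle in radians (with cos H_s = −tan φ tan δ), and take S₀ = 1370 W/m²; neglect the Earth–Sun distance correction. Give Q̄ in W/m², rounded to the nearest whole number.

435 W/m²

The sunset hour angle satisfies cos H_s = −tan φ tan δ = -0.0307, giving H_s = 91.76°. In radians, H_s = 1.6015.
H_s sin φ sin δ = 1.6015 × -0.0993 × -0.2940 = 0.0468.
cos φ cos δ sin H_s = 0.9951 × 0.9558 × 0.9995 = 0.9506.
Q̄ = (1370/π) × (0.0468 + 0.9506) = 436.08 × 0.9974 = 434.95 W/m².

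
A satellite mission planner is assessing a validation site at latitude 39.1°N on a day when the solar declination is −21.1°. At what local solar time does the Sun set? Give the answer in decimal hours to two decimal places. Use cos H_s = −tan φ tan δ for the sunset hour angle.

cos H_s = −tan(39.1°) · tan(-21.1°) = 0.3136, so H_s = arccos(0.3136) = 71.72°.
Sunset is at 12 + H_s/15 = 12 + 4.781 = 16.781 h local solar time.

16.78 h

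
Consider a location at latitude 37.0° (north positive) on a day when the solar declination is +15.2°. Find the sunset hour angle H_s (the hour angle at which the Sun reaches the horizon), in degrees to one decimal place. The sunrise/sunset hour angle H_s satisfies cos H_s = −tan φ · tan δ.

−tan φ tan δ = −(0.7536)(0.2717) = -0.2048; H_s = arccos(-0.2048) = 101.82°.

101.8°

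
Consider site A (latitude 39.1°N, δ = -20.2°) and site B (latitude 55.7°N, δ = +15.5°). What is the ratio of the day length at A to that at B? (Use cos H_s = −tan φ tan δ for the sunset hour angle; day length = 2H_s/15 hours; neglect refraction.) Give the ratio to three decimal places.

A: H_s = arccos(−tan 39.1° · tan -20.2°) = 72.60°, so 2H_s/15 = 9.6800 h.
B: H_s = arccos(−tan 55.7° · tan 15.5°) = 113.99°, so 2H_s/15 = 15.1987 h.
Ratio A/B = 9.6800 / 15.1987 = 0.6369.

0.637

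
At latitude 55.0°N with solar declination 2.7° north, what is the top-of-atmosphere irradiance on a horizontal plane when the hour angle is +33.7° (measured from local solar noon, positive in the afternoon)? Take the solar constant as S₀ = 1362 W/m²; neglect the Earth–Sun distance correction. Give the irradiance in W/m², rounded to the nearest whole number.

702 W/m²

cos θ_z = sin(55.0°) sin(2.7°) + cos(55.0°) cos(2.7°) cos(33.70°) = 0.0386 + 0.4767 = 0.5153.
Top-of-atmosphere irradiance = S₀ cos θ_z = 1362 × 0.5153 = 701.84 W/m².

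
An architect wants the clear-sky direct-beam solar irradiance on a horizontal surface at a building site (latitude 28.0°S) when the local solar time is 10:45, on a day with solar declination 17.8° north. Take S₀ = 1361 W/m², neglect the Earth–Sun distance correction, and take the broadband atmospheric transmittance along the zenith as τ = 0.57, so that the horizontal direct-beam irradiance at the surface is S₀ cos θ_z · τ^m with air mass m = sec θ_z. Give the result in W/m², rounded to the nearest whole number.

Hour angle H = 15° × (10.75 − 12) = -18.75°.
cos θ_z = sin(-28.0°) sin(17.8°) + cos(-28.0°) cos(17.8°) cos(-18.75°) = -0.1435 + 0.7961 = 0.6526.
Air mass m = 1/cos θ_z = 1/0.6526 = 1.532; τ^m = 0.57^1.532 = 0.4227.
Surface direct beam = 1361 × 0.6526 × 0.4227 = 375.44 W/m².

375 W/m²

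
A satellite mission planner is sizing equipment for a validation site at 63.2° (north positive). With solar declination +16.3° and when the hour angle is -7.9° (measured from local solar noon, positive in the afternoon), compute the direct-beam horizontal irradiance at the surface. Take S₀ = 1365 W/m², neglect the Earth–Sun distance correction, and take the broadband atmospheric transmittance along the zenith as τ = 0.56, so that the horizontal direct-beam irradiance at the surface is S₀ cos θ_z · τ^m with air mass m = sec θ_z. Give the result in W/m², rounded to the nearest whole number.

395 W/m²

With φ = 63.2°, δ = 16.3°, H = -7.90°: sin φ sin δ = 0.2505, cos φ cos δ cos H = 0.4286, so cos θ_z = 0.6791.
Air mass m = 1/cos θ_z = 1/0.6791 = 1.473; τ^m = 0.56^1.473 = 0.4257.
Surface direct beam = 1365 × 0.6791 × 0.4257 = 394.61 W/m².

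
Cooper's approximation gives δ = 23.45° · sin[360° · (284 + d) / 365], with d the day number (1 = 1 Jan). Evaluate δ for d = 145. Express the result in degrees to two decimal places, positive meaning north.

360 × (284 + 145) / 365 = 423.123°; sin(423.123°) = 0.8920.
δ = 23.45 × 0.8920 = 20.917° ≈ +20.92°.

+20.92°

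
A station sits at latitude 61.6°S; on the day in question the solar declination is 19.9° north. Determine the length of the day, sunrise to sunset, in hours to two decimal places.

6.40 hours

−tan φ tan δ = −(-1.8495)(0.3620) = 0.6695; H_s = arccos(0.6695) = 47.97°.
Day length = 2 H_s / 15° h⁻¹ = 95.94° / 15 = 6.396 h.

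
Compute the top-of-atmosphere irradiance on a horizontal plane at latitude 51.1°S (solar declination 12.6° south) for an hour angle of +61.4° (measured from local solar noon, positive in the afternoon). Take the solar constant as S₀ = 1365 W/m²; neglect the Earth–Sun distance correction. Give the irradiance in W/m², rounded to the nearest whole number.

632 W/m²

cos θ_z = sin φ sin δ + cos φ cos δ cos H = (-0.7782)(-0.2181) + (0.6280)(0.9759)(0.4787) = 0.4631.
Top-of-atmosphere irradiance = S₀ cos θ_z = 1365 × 0.4631 = 632.13 W/m².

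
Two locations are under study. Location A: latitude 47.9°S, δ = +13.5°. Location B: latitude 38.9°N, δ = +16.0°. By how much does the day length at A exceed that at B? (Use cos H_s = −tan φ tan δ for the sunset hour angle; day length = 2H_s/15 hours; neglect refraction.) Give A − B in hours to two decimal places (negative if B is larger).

A: H_s = arccos(−tan -47.9° · tan 13.5°) = 74.59°, so 2H_s/15 = 9.9453 h.
B: H_s = arccos(−tan 38.9° · tan 16.0°) = 103.38°, so 2H_s/15 = 13.7840 h.
A − B = 9.9453 − 13.7840 = -3.8387 h.

-3.84 h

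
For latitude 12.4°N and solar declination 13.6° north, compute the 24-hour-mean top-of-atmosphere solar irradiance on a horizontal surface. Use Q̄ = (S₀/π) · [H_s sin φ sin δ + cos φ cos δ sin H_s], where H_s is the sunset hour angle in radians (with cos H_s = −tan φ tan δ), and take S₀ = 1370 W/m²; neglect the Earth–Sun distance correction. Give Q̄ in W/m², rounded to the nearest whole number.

The sunset hour angle satisfies cos H_s = −tan φ tan δ = -0.0532, giving H_s = 93.05°. In radians, H_s = 1.6240.
H_s sin φ sin δ = 1.6240 × 0.2147 × 0.2351 = 0.0820.
cos φ cos δ sin H_s = 0.9767 × 0.9720 × 0.9986 = 0.9480.
Q̄ = (1370/π) × (0.0820 + 0.9480) = 436.08 × 1.0300 = 449.16 W/m².

449 W/m²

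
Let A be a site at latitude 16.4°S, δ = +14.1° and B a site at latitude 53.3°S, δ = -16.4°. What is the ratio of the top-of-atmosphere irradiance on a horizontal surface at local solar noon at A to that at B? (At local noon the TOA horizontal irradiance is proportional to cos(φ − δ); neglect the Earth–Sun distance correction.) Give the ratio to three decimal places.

1.077

A: cos θ_z = cos(-16.4° − (14.1°)) = 0.8616.
B: cos θ_z = cos(-53.3° − (-16.4°)) = 0.7997.
Ratio A/B = 0.8616 / 0.7997 = 1.0774.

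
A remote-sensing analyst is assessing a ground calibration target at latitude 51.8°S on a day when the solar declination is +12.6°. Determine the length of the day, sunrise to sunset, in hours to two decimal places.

The sunset hour angle satisfies cos H_s = −tan φ tan δ = 0.2841, giving H_s = 73.49°.
Day length = 2 H_s / 15° h⁻¹ = 146.98° / 15 = 9.799 h.

9.80 hours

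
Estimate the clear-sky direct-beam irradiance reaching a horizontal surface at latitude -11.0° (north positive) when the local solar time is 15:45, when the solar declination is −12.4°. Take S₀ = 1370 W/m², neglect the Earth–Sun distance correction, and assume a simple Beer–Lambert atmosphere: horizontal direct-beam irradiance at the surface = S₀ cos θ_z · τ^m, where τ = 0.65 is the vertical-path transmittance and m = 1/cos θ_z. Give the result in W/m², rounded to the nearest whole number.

Hour angle H = 15° × (15.75 − 12) = 56.25°.
With φ = -11.0°, δ = -12.4°, H = 56.25°: sin φ sin δ = 0.0410, cos φ cos δ cos H = 0.5326, so cos θ_z = 0.5736.
Air mass m = 1/cos θ_z = 1/0.5736 = 1.743; τ^m = 0.65^1.743 = 0.4720.
Surface direct beam = 1370 × 0.5736 × 0.4720 = 370.91 W/m².

371 W/m²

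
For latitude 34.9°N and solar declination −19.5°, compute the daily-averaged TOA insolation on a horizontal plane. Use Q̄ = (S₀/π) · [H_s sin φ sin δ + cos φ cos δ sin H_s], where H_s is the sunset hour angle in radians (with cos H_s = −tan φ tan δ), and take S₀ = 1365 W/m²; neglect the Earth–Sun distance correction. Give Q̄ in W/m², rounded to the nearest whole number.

216 W/m²

−tan φ tan δ = −(0.6976)(-0.3541) = 0.2470; H_s = arccos(0.2470) = 75.70°. In radians, H_s = 1.3212.
H_s sin φ sin δ = 1.3212 × 0.5721 × -0.3338 = -0.2523.
cos φ cos δ sin H_s = 0.8202 × 0.9426 × 0.9690 = 0.7492.
Q̄ = (1365/π) × (-0.2523 + 0.7492) = 434.49 × 0.4969 = 215.90 W/m².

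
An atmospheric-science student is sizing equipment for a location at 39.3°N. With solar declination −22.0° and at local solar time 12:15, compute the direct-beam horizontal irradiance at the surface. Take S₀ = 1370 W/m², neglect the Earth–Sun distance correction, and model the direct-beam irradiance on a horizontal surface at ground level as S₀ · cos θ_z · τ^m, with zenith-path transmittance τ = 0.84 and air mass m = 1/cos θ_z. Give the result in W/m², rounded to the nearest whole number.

456 W/m²

Hour angle H = 15° × (12.25 − 12) = 3.75°.
With φ = 39.3°, δ = -22.0°, H = 3.75°: sin φ sin δ = -0.2373, cos φ cos δ cos H = 0.7160, so cos θ_z = 0.4787.
Air mass m = 1/cos θ_z = 1/0.4787 = 2.089; τ^m = 0.84^2.089 = 0.6947.
Surface direct beam = 1370 × 0.4787 × 0.6947 = 455.60 W/m².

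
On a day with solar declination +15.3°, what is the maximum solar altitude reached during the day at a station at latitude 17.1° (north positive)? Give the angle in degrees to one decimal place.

At local solar noon the hour angle is zero, so the elevation is 90° − |φ − δ| = 90° − |17.1° − (15.3°)| = 90° − 1.8° = 88.2°.

88.2°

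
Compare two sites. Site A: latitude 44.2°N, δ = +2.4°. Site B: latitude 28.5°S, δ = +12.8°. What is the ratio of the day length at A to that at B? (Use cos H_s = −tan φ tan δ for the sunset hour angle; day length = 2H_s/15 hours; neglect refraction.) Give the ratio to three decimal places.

1.114

A: H_s = arccos(−tan 44.2° · tan 2.4°) = 92.34°, so 2H_s/15 = 12.3120 h.
B: H_s = arccos(−tan -28.5° · tan 12.8°) = 82.91°, so 2H_s/15 = 11.0547 h.
Ratio A/B = 12.3120 / 11.0547 = 1.1137.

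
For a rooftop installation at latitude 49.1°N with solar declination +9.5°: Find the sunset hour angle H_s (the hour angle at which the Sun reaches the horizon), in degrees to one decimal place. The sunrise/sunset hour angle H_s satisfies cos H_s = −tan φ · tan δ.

−tan φ tan δ = −(1.1544)(0.1673) = -0.1931; H_s = arccos(-0.1931) = 101.13°.

101.1°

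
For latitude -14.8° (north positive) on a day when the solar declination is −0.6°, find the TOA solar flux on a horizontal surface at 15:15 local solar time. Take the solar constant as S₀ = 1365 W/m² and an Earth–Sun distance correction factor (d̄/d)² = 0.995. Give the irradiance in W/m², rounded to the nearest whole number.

Hour angle H = 15° × (15.25 − 12) = 48.75°.
cos θ_z = sin(-14.8°) sin(-0.6°) + cos(-14.8°) cos(-0.6°) cos(48.75°) = 0.0027 + 0.6374 = 0.6401.
Top-of-atmosphere irradiance = S₀ (d̄/d)² cos θ_z = 1365 × 0.995 × 0.6401 = 869.37 W/m².

869 W/m²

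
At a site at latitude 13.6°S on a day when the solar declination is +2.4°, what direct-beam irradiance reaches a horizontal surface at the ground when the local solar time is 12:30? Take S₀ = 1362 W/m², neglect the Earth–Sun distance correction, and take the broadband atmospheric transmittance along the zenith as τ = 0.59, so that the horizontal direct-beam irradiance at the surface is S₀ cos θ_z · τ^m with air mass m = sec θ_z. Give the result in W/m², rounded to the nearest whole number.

Hour angle H = 15° × (12.5 − 12) = 7.50°.
cos θ_z = sin φ sin δ + cos φ cos δ cos H = (-0.2351)(0.0419) + (0.9720)(0.9991)(0.9914) = 0.9529.
Air mass m = 1/cos θ_z = 1/0.9529 = 1.049; τ^m = 0.59^1.049 = 0.5749.
Surface direct beam = 1362 × 0.9529 × 0.5749 = 746.13 W/m².

746 W/m²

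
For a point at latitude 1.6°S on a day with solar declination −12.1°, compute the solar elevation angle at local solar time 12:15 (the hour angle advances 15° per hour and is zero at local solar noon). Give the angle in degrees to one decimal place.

78.9°

Hour angle H = 15° × (12.25 − 12) = 3.75°.
cos θ_z = sin φ sin δ + cos φ cos δ cos H = (-0.0279)(-0.2096) + (0.9996)(0.9778)(0.9979) = 0.9812.
θ_z = arccos(0.9812) = 11.13°, so the elevation is 90° − 11.13° = 78.87°.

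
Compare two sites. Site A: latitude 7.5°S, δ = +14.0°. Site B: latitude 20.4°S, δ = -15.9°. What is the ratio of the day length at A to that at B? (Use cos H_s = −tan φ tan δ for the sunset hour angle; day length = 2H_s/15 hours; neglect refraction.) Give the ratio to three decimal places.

0.917

A: H_s = arccos(−tan -7.5° · tan 14.0°) = 88.12°, so 2H_s/15 = 11.7493 h.
B: H_s = arccos(−tan -20.4° · tan -15.9°) = 96.08°, so 2H_s/15 = 12.8107 h.
Ratio A/B = 11.7493 / 12.8107 = 0.9171.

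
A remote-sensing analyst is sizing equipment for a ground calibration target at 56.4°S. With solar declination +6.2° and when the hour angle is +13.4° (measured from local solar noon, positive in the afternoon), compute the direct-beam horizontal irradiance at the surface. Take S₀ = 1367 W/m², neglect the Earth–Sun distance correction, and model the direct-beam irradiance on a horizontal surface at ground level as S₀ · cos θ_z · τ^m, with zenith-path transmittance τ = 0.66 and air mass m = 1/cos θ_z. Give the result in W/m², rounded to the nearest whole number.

cos θ_z = sin φ sin δ + cos φ cos δ cos H = (-0.8329)(0.1080) + (0.5534)(0.9942)(0.9728) = 0.4453.
Air mass m = 1/cos θ_z = 1/0.4453 = 2.246; τ^m = 0.66^2.246 = 0.3933.
Surface direct beam = 1367 × 0.4453 × 0.3933 = 239.41 W/m².

239 W/m²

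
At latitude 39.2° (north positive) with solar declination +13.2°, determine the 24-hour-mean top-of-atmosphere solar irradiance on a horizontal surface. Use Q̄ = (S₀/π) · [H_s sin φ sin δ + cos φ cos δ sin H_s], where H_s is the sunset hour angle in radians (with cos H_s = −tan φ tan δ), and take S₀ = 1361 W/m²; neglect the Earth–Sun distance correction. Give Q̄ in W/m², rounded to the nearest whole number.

431 W/m²

cos H_s = −tan(39.2°) · tan(13.2°) = -0.1913, so H_s = arccos(-0.1913) = 101.03°. In radians, H_s = 1.7633.
H_s sin φ sin δ = 1.7633 × 0.6320 × 0.2284 = 0.2545.
cos φ cos δ sin H_s = 0.7749 × 0.9736 × 0.9815 = 0.7405.
Q̄ = (1361/π) × (0.2545 + 0.7405) = 433.22 × 0.9950 = 431.05 W/m².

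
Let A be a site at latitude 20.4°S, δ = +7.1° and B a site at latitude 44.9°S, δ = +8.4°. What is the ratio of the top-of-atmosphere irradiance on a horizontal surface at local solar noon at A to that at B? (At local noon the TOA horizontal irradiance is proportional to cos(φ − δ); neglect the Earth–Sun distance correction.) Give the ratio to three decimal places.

A: cos θ_z = cos(-20.4° − (7.1°)) = 0.8870.
B: cos θ_z = cos(-44.9° − (8.4°)) = 0.5976.
Ratio A/B = 0.8870 / 0.5976 = 1.4843.

1.484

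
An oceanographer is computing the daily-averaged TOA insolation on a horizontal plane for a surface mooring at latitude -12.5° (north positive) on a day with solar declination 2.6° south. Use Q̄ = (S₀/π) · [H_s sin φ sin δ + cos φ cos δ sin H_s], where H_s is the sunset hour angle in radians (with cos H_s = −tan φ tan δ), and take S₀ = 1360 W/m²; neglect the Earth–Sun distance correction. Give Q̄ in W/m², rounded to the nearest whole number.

The sunset hour angle satisfies cos H_s = −tan φ tan δ = -0.0101, giving H_s = 90.58°. In radians, H_s = 1.5809.
H_s sin φ sin δ = 1.5809 × -0.2164 × -0.0454 = 0.0155.
cos φ cos δ sin H_s = 0.9763 × 0.9990 × 0.9999 = 0.9752.
Q̄ = (1360/π) × (0.0155 + 0.9752) = 432.90 × 0.9907 = 428.87 W/m².

429 W/m²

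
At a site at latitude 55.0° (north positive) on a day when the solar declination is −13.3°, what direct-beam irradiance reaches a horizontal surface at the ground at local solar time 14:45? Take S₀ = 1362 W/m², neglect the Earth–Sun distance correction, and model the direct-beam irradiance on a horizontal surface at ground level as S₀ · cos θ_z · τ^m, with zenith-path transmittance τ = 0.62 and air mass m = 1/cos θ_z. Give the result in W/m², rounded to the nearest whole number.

40 W/m²

Hour angle H = 15° × (14.75 − 12) = 41.25°.
With φ = 55.0°, δ = -13.3°, H = 41.25°: sin φ sin δ = -0.1884, cos φ cos δ cos H = 0.4197, so cos θ_z = 0.2313.
Air mass m = 1/cos θ_z = 1/0.2313 = 4.323; τ^m = 0.62^4.323 = 0.1266.
Surface direct beam = 1362 × 0.2313 × 0.1266 = 39.88 W/m².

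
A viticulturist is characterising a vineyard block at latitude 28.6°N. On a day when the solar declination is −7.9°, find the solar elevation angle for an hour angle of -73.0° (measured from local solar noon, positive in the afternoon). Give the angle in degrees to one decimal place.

10.9°

cos θ_z = sin(28.6°) sin(-7.9°) + cos(28.6°) cos(-7.9°) cos(-73.00°) = -0.0658 + 0.2543 = 0.1885.
θ_z = arccos(0.1885) = 79.13°, so the elevation is 90° − 79.13° = 10.87°.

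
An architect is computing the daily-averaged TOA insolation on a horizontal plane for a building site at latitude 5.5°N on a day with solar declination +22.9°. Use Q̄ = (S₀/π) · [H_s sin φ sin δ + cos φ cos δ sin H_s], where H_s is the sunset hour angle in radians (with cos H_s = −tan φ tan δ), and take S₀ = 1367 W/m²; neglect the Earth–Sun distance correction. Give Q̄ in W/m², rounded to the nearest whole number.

−tan φ tan δ = −(0.0963)(0.4224) = -0.0407; H_s = arccos(-0.0407) = 92.33°. In radians, H_s = 1.6115.
H_s sin φ sin δ = 1.6115 × 0.0958 × 0.3891 = 0.0601.
cos φ cos δ sin H_s = 0.9954 × 0.9212 × 0.9992 = 0.9162.
Q̄ = (1367/π) × (0.0601 + 0.9162) = 435.13 × 0.9763 = 424.82 W/m².

425 W/m²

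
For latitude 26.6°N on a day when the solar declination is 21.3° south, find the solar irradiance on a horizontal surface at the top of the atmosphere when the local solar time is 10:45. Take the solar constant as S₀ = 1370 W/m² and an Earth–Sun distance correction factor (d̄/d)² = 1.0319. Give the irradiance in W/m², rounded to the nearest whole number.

885 W/m²

Hour angle H = 15° × (10.75 − 12) = -18.75°.
With φ = 26.6°, δ = -21.3°, H = -18.75°: sin φ sin δ = -0.1626, cos φ cos δ cos H = 0.7889, so cos θ_z = 0.6263.
Top-of-atmosphere irradiance = S₀ (d̄/d)² cos θ_z = 1370 × 1.0319 × 0.6263 = 885.40 W/m².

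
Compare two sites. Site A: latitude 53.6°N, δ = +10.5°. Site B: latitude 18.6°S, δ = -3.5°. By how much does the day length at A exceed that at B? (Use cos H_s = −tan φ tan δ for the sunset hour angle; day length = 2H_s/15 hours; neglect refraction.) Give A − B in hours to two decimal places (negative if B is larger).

+1.78 h

A: H_s = arccos(−tan 53.6° · tan 10.5°) = 104.56°, so 2H_s/15 = 13.9413 h.
B: H_s = arccos(−tan -18.6° · tan -3.5°) = 91.18°, so 2H_s/15 = 12.1573 h.
A − B = 13.9413 − 12.1573 = 1.7840 h.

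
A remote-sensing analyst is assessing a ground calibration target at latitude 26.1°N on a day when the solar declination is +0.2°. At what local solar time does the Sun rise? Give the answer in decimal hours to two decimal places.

−tan φ tan δ = −(0.4899)(0.0035) = -0.0017; H_s = arccos(-0.0017) = 90.10°.
Sunrise is at 12 − H_s/15 = 12 − 6.007 = 5.993 h local solar time.

5.99 h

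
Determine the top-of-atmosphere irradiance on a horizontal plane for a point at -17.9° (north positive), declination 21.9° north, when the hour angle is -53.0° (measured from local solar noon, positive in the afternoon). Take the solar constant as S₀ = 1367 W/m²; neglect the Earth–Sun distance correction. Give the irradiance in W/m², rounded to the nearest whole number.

570 W/m²

cos θ_z = sin(-17.9°) sin(21.9°) + cos(-17.9°) cos(21.9°) cos(-53.00°) = -0.1146 + 0.5314 = 0.4168.
Top-of-atmosphere irradiance = S₀ cos θ_z = 1367 × 0.4168 = 569.77 W/m².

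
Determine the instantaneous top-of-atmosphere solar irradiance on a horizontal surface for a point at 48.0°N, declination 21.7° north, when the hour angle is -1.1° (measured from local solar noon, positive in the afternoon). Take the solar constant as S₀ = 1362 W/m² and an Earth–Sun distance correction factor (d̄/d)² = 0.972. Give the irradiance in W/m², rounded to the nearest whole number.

cos θ_z = sin φ sin δ + cos φ cos δ cos H = (0.7431)(0.3697) + (0.6691)(0.9291)(0.9998) = 0.8963.
Top-of-atmosphere irradiance = S₀ (d̄/d)² cos θ_z = 1362 × 0.972 × 0.8963 = 1186.58 W/m².

1187 W/m²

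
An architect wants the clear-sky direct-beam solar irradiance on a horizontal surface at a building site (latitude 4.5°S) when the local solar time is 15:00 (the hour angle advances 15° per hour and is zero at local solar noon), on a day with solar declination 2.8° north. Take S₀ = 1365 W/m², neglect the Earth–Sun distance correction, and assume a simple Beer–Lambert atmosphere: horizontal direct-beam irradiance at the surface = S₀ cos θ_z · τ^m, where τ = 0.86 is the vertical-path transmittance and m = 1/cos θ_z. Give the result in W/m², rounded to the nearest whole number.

771 W/m²

Hour angle H = 15° × (15 − 12) = 45.00°.
With φ = -4.5°, δ = 2.8°, H = 45.00°: sin φ sin δ = -0.0038, cos φ cos δ cos H = 0.7041, so cos θ_z = 0.7003.
Air mass m = 1/cos θ_z = 1/0.7003 = 1.428; τ^m = 0.86^1.428 = 0.8062.
Surface direct beam = 1365 × 0.7003 × 0.8062 = 770.65 W/m².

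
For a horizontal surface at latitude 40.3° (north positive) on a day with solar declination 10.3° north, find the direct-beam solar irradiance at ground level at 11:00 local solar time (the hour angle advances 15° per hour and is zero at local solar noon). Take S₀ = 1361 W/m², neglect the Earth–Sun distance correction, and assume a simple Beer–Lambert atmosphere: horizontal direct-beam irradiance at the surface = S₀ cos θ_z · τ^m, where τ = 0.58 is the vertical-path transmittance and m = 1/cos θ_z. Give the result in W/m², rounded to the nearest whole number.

Hour angle H = 15° × (11 − 12) = -15.00°.
cos θ_z = sin(40.3°) sin(10.3°) + cos(40.3°) cos(10.3°) cos(-15.00°) = 0.1156 + 0.7248 = 0.8404.
Air mass m = 1/cos θ_z = 1/0.8404 = 1.190; τ^m = 0.58^1.190 = 0.5230.
Surface direct beam = 1361 × 0.8404 × 0.5230 = 598.20 W/m².

598 W/m²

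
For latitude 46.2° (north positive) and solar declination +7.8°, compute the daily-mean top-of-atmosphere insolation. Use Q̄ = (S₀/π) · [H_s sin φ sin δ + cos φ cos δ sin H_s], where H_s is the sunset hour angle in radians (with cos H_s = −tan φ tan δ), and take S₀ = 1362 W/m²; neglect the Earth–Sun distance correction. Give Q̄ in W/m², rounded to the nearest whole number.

367 W/m²

−tan φ tan δ = −(1.0428)(0.1370) = -0.1429; H_s = arccos(-0.1429) = 98.22°. In radians, H_s = 1.7143.
H_s sin φ sin δ = 1.7143 × 0.7218 × 0.1357 = 0.1679.
cos φ cos δ sin H_s = 0.6921 × 0.9907 × 0.9897 = 0.6786.
Q̄ = (1362/π) × (0.1679 + 0.6786) = 433.54 × 0.8465 = 366.99 W/m².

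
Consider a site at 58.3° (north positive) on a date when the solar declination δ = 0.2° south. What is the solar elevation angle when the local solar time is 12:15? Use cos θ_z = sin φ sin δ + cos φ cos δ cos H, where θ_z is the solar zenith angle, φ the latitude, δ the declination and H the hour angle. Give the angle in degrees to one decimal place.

Hour angle H = 15° × (12.25 − 12) = 3.75°.
cos θ_z = sin(58.3°) sin(-0.2°) + cos(58.3°) cos(-0.2°) cos(3.75°) = -0.0030 + 0.5243 = 0.5213.
θ_z = arccos(0.5213) = 58.58°, so the elevation is 90° − 58.58° = 31.42°.

31.4°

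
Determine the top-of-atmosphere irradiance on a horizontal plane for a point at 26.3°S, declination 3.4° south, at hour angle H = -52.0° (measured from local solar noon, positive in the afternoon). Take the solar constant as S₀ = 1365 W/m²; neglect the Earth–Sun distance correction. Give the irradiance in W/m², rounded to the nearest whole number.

cos θ_z = sin φ sin δ + cos φ cos δ cos H = (-0.4431)(-0.0593) + (0.8965)(0.9982)(0.6157) = 0.5773.
Top-of-atmosphere irradiance = S₀ cos θ_z = 1365 × 0.5773 = 788.01 W/m².

788 W/m²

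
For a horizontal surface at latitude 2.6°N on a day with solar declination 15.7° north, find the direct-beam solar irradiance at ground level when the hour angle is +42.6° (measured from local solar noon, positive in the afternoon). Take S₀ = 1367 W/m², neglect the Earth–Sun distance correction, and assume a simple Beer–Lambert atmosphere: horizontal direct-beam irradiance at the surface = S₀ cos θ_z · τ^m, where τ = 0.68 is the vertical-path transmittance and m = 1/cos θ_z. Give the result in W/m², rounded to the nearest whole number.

576 W/m²

cos θ_z = sin φ sin δ + cos φ cos δ cos H = (0.0454)(0.2706) + (0.9990)(0.9627)(0.7361) = 0.7202.
Air mass m = 1/cos θ_z = 1/0.7202 = 1.389; τ^m = 0.68^1.389 = 0.5853.
Surface direct beam = 1367 × 0.7202 × 0.5853 = 576.24 W/m².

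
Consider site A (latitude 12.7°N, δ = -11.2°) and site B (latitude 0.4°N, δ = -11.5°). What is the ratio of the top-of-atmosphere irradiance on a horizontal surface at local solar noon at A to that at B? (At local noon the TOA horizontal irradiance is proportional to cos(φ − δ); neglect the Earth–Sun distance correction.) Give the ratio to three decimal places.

0.934

A: cos θ_z = cos(12.7° − (-11.2°)) = 0.9143.
B: cos θ_z = cos(0.4° − (-11.5°)) = 0.9785.
Ratio A/B = 0.9143 / 0.9785 = 0.9344.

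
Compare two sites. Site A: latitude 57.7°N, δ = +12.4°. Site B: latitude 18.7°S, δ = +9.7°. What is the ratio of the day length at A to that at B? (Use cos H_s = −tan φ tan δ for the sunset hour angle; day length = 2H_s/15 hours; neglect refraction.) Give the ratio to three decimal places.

1.273

A: H_s = arccos(−tan 57.7° · tan 12.4°) = 110.35°, so 2H_s/15 = 14.7133 h.
B: H_s = arccos(−tan -18.7° · tan 9.7°) = 86.68°, so 2H_s/15 = 11.5573 h.
Ratio A/B = 14.7133 / 11.5573 = 1.2731.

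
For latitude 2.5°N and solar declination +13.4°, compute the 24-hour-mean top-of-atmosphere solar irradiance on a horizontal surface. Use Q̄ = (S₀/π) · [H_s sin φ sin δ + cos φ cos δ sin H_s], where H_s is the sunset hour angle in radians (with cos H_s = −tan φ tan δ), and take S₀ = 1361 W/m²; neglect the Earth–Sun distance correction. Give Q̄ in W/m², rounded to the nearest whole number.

−tan φ tan δ = −(0.0437)(0.2382) = -0.0104; H_s = arccos(-0.0104) = 90.60°. In radians, H_s = 1.5813.
H_s sin φ sin δ = 1.5813 × 0.0436 × 0.2317 = 0.0160.
cos φ cos δ sin H_s = 0.9990 × 0.9728 × 0.9999 = 0.9717.
Q̄ = (1361/π) × (0.0160 + 0.9717) = 433.22 × 0.9877 = 427.89 W/m².

428 W/m²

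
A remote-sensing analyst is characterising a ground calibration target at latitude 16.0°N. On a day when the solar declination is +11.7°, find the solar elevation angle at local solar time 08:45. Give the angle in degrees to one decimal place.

Hour angle H = 15° × (8.75 − 12) = -48.75°.
cos θ_z = sin(16.0°) sin(11.7°) + cos(16.0°) cos(11.7°) cos(-48.75°) = 0.0559 + 0.6206 = 0.6765.
θ_z = arccos(0.6765) = 47.43°, so the elevation is 90° − 47.43° = 42.57°.

42.6°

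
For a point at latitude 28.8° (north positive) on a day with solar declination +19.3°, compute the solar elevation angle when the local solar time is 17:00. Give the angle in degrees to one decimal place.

Hour angle H = 15° × (17 − 12) = 75.00°.
cos θ_z = sin φ sin δ + cos φ cos δ cos H = (0.4818)(0.3305) + (0.8763)(0.9438)(0.2588) = 0.3733.
θ_z = arccos(0.3733) = 68.08°, so the elevation is 90° − 68.08° = 21.92°.

21.9°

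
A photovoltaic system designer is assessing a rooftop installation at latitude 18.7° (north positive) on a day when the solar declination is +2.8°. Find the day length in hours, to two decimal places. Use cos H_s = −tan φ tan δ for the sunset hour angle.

cos H_s = −tan(18.7°) · tan(2.8°) = -0.0166, so H_s = arccos(-0.0166) = 90.95°.
Day length = 2 H_s / 15° h⁻¹ = 181.90° / 15 = 12.127 h.

12.13 hours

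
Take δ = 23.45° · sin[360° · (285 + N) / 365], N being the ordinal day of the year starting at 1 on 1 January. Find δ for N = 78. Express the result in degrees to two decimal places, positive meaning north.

360 × (285 + 78) / 365 = 358.027°; sin(358.027°) = -0.0344.
δ = 23.45 × -0.0344 = -0.807° ≈ -0.81°.

-0.81°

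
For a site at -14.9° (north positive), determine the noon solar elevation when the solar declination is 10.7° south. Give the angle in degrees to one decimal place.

At local solar noon the hour angle is zero, so the elevation is 90° − |φ − δ| = 90° − |-14.9° − (-10.7°)| = 90° − 4.2° = 85.8°.

85.8°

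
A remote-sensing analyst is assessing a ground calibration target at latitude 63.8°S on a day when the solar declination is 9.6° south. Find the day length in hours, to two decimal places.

The sunset hour angle satisfies cos H_s = −tan φ tan δ = -0.3437, giving H_s = 110.10°.
Day length = 2 H_s / 15° h⁻¹ = 220.20° / 15 = 14.680 h.

14.68 hours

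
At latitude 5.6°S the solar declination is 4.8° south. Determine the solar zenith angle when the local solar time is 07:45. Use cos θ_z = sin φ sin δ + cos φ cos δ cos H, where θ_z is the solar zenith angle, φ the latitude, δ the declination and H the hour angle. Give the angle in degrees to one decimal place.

63.5°

Hour angle H = 15° × (7.75 − 12) = -63.75°.
With φ = -5.6°, δ = -4.8°, H = -63.75°: sin φ sin δ = 0.0082, cos φ cos δ cos H = 0.4386, so cos θ_z = 0.4468.
θ_z = arccos(0.4468) = 63.46°.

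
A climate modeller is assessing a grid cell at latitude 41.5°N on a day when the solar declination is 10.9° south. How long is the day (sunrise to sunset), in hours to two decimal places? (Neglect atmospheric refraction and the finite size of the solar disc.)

−tan φ tan δ = −(0.8847)(-0.1926) = 0.1704; H_s = arccos(0.1704) = 80.19°.
Day length = 2 H_s / 15° h⁻¹ = 160.38° / 15 = 10.692 h.

10.69 hours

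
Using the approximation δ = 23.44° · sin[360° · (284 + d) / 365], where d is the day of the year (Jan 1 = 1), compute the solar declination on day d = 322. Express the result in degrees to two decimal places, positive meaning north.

-19.81°

360 × (284 + 322) / 365 = 597.699°; sin(597.699°) = -0.8453.
δ = 23.44 × -0.8453 = -19.814° ≈ -19.81°.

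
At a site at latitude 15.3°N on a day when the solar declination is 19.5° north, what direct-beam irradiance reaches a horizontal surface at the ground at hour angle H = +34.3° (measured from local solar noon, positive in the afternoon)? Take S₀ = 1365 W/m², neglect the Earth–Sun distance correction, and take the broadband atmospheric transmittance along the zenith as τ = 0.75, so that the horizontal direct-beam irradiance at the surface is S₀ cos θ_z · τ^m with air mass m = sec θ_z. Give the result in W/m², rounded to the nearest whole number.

cos θ_z = sin(15.3°) sin(19.5°) + cos(15.3°) cos(19.5°) cos(34.30°) = 0.0881 + 0.7511 = 0.8392.
Air mass m = 1/cos θ_z = 1/0.8392 = 1.192; τ^m = 0.75^1.192 = 0.7097.
Surface direct beam = 1365 × 0.8392 × 0.7097 = 812.97 W/m².

813 W/m²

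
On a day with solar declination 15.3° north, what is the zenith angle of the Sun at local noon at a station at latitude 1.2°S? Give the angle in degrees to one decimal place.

At local solar noon the hour angle is zero, so the zenith angle is |φ − δ| = |-1.2° − (15.3°)| = 16.5°.

16.5°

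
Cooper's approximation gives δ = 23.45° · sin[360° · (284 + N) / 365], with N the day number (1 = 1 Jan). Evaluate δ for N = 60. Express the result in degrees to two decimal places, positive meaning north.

-8.29°

360 × (284 + 60) / 365 = 339.288°; sin(339.288°) = -0.3537.
δ = 23.45 × -0.3537 = -8.294° ≈ -8.29°.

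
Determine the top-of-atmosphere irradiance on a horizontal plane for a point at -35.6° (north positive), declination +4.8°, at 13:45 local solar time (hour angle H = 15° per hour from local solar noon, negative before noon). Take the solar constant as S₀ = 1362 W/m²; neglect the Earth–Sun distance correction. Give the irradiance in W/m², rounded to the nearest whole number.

Hour angle H = 15° × (13.75 − 12) = 26.25°.
With φ = -35.6°, δ = 4.8°, H = 26.25°: sin φ sin δ = -0.0487, cos φ cos δ cos H = 0.7267, so cos θ_z = 0.6780.
Top-of-atmosphere irradiance = S₀ cos θ_z = 1362 × 0.6780 = 923.44 W/m².

923 W/m²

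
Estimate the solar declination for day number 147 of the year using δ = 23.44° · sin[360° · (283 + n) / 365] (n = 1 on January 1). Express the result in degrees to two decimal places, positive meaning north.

+21.09°

360 × (283 + 147) / 365 = 424.110°; sin(424.110°) = 0.8996.
δ = 23.44 × 0.8996 = 21.087° ≈ +21.09°.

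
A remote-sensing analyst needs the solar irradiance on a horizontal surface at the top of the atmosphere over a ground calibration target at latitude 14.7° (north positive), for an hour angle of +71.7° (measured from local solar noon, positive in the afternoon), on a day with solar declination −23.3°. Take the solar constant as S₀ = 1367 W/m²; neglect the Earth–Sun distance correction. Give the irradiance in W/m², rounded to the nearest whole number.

244 W/m²

cos θ_z = sin φ sin δ + cos φ cos δ cos H = (0.2538)(-0.3955) + (0.9673)(0.9184)(0.3140) = 0.1786.
Top-of-atmosphere irradiance = S₀ cos θ_z = 1367 × 0.1786 = 244.15 W/m².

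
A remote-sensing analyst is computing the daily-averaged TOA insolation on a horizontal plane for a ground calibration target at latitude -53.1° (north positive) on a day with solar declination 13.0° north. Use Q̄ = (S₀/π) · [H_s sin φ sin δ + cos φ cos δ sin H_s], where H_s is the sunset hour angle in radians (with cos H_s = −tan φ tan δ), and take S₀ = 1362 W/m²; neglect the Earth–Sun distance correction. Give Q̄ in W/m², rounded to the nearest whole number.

143 W/m²

cos H_s = −tan(-53.1°) · tan(13.0°) = 0.3075, so H_s = arccos(0.3075) = 72.09°. In radians, H_s = 1.2582.
H_s sin φ sin δ = 1.2582 × -0.7997 × 0.2250 = -0.2264.
cos φ cos δ sin H_s = 0.6004 × 0.9744 × 0.9515 = 0.5567.
Q̄ = (1362/π) × (-0.2264 + 0.5567) = 433.54 × 0.3303 = 143.20 W/m².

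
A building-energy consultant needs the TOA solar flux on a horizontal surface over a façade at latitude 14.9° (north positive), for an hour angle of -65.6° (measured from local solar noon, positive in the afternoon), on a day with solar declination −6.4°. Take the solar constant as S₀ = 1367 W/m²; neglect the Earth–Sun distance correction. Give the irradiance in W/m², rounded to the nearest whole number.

cos θ_z = sin(14.9°) sin(-6.4°) + cos(14.9°) cos(-6.4°) cos(-65.60°) = -0.0287 + 0.3967 = 0.3680.
Top-of-atmosphere irradiance = S₀ cos θ_z = 1367 × 0.3680 = 503.06 W/m².

503 W/m²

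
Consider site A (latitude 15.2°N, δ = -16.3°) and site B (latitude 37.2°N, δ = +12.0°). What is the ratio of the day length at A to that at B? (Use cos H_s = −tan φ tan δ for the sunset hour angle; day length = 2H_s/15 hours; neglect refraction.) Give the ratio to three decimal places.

0.861

A: H_s = arccos(−tan 15.2° · tan -16.3°) = 85.44°, so 2H_s/15 = 11.3920 h.
B: H_s = arccos(−tan 37.2° · tan 12.0°) = 99.28°, so 2H_s/15 = 13.2373 h.
Ratio A/B = 11.3920 / 13.2373 = 0.8606.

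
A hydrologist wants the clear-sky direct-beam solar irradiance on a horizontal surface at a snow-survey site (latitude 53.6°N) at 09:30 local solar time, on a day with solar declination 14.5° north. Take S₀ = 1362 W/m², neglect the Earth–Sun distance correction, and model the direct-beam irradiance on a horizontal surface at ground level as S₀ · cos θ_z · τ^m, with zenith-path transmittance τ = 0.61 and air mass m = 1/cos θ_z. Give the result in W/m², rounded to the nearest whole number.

422 W/m²

Hour angle H = 15° × (9.5 − 12) = -37.50°.
With φ = 53.6°, δ = 14.5°, H = -37.50°: sin φ sin δ = 0.2015, cos φ cos δ cos H = 0.4558, so cos θ_z = 0.6573.
Air mass m = 1/cos θ_z = 1/0.6573 = 1.521; τ^m = 0.61^1.521 = 0.4715.
Surface direct beam = 1362 × 0.6573 × 0.4715 = 422.11 W/m².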